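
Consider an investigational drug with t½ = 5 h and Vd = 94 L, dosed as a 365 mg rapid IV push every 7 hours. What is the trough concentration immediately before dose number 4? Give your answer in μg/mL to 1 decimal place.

f = (1/2)^(τ/t½) = (1/2)^(7/5) ≈ 0.3789.
C₀ = D/Vd = 365/94 ≈ 3.883 μg/mL.
Before the 4th dose, 3 doses have been given. Superposition: Cmin = C₀·(f + f² + … + f^3).
≈ 3.883 × (0.3789 + 0.1436 + 0.0544) ≈ 3.883 × 0.5769 ≈ 2.240 μg/mL.

2.2 μg/mL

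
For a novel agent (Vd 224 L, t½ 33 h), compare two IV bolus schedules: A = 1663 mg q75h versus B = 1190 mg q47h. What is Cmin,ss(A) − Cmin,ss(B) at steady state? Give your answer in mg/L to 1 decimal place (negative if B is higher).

-1.2 mg/L

Regimen A: f = (1/2)^(75/33) ≈ 0.2069; Cmin,ss = (1663/224)·f/(1−f) ≈ 1.937 mg/L.
Regimen B: f = (1/2)^(47/33) ≈ 0.3726; Cmin,ss = (1190/224)·f/(1−f) ≈ 3.155 mg/L.
Difference ≈ 1.937 − 3.155 ≈ -1.218 mg/L.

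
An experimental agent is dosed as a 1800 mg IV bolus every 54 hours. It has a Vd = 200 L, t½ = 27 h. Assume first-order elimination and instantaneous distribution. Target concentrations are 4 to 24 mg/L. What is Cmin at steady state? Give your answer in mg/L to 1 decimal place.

τ = 54 h = 2 half-lives, so f = (1/2)^2 = 0.25.
Accumulation ratio R = 1/(1 − f) = 1/0.75 = 4/3.
Single-dose peak C₀ = D/Vd = 1800/200 = 9 mg/L.
Steady-state peak Cmax,ss = C₀·R = 9 × 4/3 ≈ 12.000 mg/L.
Steady-state trough Cmin,ss = Cmax,ss·f ≈ 12.000 × 0.25 ≈ 3.000 mg/L.
Trough 3.0 mg/L vs MEC 4 mg/L: subtherapeutic.

3.0 mg/L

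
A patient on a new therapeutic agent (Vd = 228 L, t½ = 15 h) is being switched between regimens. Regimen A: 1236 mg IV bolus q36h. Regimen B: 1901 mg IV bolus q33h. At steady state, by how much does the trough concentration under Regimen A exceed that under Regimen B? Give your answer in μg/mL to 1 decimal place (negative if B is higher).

-1.1 μg/mL

Regimen A: f = (1/2)^(36/15) ≈ 0.1895; Cmin,ss = (1236/228)·f/(1−f) ≈ 1.267 μg/mL.
Regimen B: f = (1/2)^(33/15) ≈ 0.2176; Cmin,ss = (1901/228)·f/(1−f) ≈ 2.319 μg/mL.
Difference ≈ 1.267 − 2.319 ≈ -1.052 μg/mL.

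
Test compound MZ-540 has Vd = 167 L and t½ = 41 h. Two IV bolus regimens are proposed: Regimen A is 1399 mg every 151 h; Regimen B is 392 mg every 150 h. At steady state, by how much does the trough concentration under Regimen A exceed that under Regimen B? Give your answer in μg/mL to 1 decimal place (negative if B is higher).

0.5 μg/mL

Regimen A: f = (1/2)^(151/41) ≈ 0.0779; Cmin,ss = (1399/167)·f/(1−f) ≈ 0.708 μg/mL.
Regimen B: f = (1/2)^(150/41) ≈ 0.0792; Cmin,ss = (392/167)·f/(1−f) ≈ 0.202 μg/mL.
Difference ≈ 0.708 − 0.202 ≈ 0.506 μg/mL.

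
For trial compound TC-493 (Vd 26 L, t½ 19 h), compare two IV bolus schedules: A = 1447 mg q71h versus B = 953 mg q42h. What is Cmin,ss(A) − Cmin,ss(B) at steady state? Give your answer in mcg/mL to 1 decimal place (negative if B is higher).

-5.6 mcg/mL

Regimen A: f = (1/2)^(71/19) ≈ 0.0750; Cmin,ss = (1447/26)·f/(1−f) ≈ 4.512 mcg/mL.
Regimen B: f = (1/2)^(42/19) ≈ 0.2161; Cmin,ss = (953/26)·f/(1−f) ≈ 10.104 mcg/mL.
Difference ≈ 4.512 − 10.104 ≈ -5.592 mcg/mL.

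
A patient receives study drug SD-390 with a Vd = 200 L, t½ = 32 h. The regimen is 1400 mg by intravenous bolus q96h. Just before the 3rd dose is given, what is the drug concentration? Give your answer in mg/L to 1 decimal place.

f = (1/2)^(τ/t½) = (1/2)^(96/32) ≈ 0.1250.
C₀ = D/Vd = 1400/200 ≈ 7.000 mg/L.
Before the 3rd dose, 2 doses have been given. Superposition: Cmin = C₀·(f + f²).
≈ 7.000 × (0.1250 + 0.0156) ≈ 7.000 × 0.1406 ≈ 0.984 mg/L.

1.0 mg/L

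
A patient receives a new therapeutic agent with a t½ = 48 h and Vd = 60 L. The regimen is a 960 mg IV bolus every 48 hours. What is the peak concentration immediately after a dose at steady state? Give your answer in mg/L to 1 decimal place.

The dosing interval is 1 half-life, so f = 2^(−1) = 0.5.
At steady state, R = 1/(1 − 0.5) = 2/1.
Single-dose peak C₀ = D/Vd = 960/60 = 16 mg/L.
Steady-state peak Cmax,ss = C₀·R = 16 × 2/1 ≈ 32.000 mg/L.

32.0 mg/L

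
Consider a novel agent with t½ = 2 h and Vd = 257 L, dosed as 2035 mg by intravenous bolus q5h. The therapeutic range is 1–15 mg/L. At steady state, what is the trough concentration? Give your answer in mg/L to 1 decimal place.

Over one 5-h interval, 5/2 ≈ 2.5 half-lives elapse, leaving f ≈ 0.1768 of each dose.
Accumulation ratio R = 1/(1 − f) ≈ 1/0.8232 ≈ 1.2148.
Each bolus raises the concentration by D/Vd = 2035/257 ≈ 7.918 mg/L.
Steady-state peak Cmax,ss = C₀·R ≈ 7.918 × 1.2148 ≈ 9.619 mg/L.
One interval later, Cmin,ss = Cmax,ss·e^(−kτ) ≈ 9.619 × 0.1768 ≈ 1.701 mg/L.
Trough 1.7 mg/L vs MEC 1 mg/L: adequate.

1.7 mg/L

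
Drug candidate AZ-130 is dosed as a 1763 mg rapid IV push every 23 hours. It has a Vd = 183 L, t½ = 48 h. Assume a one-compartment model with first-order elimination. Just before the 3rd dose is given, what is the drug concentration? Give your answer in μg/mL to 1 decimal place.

f = (1/2)^(τ/t½) = (1/2)^(23/48) ≈ 0.7174.
C₀ = D/Vd = 1763/183 ≈ 9.634 μg/mL.
Before the 3rd dose, 2 doses have been given. Superposition: Cmin = C₀·(f + f²).
≈ 9.634 × (0.7174 + 0.5147) ≈ 9.634 × 1.2321 ≈ 11.870 μg/mL.

11.9 μg/mL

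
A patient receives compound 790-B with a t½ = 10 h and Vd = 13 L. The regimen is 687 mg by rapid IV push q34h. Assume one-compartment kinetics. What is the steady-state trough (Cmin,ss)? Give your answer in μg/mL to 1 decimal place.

5.5 μg/mL

k = ln2/t½ = ln2/10 ≈ 0.069315 h⁻¹; fraction remaining f = e^(−kτ) = e^(−0.069315×34) ≈ 0.0947.
Single-dose peak C₀ = D/Vd = 687/13 ≈ 52.846 μg/mL.
Steady-state trough Cmin,ss = C₀·f/(1−f) ≈ 52.846 × 0.0947/0.9053 ≈ 5.528 μg/mL.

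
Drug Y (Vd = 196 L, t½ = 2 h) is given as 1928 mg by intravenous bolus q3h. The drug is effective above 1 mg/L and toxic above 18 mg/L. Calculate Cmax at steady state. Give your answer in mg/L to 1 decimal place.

τ/t½ = 3/2 ≈ 1.5, so fraction remaining f = (1/2)^(3/2) ≈ 0.3536.
At steady state, accumulation factor R = 1/(1 − e^(−kτ)) ≈ 1.5470.
Each bolus raises the concentration by D/Vd = 1928/196 ≈ 9.837 mg/L.
Cmax,ss = C₀/(1 − f) ≈ 9.837/0.6464 ≈ 15.218 mg/L.
Peak 15.2 mg/L vs MTC 18 mg/L: below toxic threshold.

15.2 mg/L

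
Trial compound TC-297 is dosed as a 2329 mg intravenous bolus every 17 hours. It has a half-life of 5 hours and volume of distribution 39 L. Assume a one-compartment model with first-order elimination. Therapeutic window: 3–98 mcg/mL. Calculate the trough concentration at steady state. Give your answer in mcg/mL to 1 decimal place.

Over one 17-h interval, 17/5 ≈ 3.4 half-lives elapse, leaving f ≈ 0.0947 of each dose.
Single-dose peak C₀ = D/Vd = 2329/39 ≈ 59.718 mcg/mL.
Steady-state trough Cmin,ss = C₀·f/(1−f) ≈ 59.718 × 0.0947/0.9053 ≈ 6.247 mcg/mL.
Trough 6.2 mcg/mL vs MEC 3 mcg/mL: adequate.

6.2 mcg/mL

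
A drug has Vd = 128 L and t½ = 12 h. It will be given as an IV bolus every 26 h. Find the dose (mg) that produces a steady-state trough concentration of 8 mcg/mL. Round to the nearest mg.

τ/t½ = 26/12 ≈ 2.1667, so f = (1/2)^(26/12) ≈ 0.222725.
Cmin,ss = (D/Vd)·f/(1−f), so D = Cmin,ss·Vd·(1−f)/f.
D = 8 × 128 × (1−f)/f ≈ 8 × 128 × 3.48984 ≈ 3573.60 mg.

3574 mg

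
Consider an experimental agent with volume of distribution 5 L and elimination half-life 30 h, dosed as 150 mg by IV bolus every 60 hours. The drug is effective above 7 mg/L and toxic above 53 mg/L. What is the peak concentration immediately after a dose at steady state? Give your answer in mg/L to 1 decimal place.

τ = 60 h = 2 half-lives, so f = (1/2)^2 = 0.25.
Accumulation ratio R = 1/(1 − f) = 1/0.75 = 4/3.
Single-dose peak C₀ = D/Vd = 150/5 = 30 mg/L.
Steady-state peak Cmax,ss = C₀·R = 30 × 4/3 ≈ 40.000 mg/L.
Peak 40.0 mg/L vs MTC 53 mg/L: below toxic threshold.

40.0 mg/L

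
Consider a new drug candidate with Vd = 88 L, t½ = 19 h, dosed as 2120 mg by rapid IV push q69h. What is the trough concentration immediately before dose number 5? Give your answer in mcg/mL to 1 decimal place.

f = (1/2)^(τ/t½) = (1/2)^(69/19) ≈ 0.0807.
C₀ = D/Vd = 2120/88 ≈ 24.091 mcg/mL.
Before the 5th dose, 4 doses have been given. Superposition: Cmin = C₀·(f + f² + … + f^4).
≈ 24.091 × (0.0807 + 0.0065 + 0.0005 + 0.0000) ≈ 24.091 × 0.0877 ≈ 2.113 mcg/mL.

2.1 mcg/mL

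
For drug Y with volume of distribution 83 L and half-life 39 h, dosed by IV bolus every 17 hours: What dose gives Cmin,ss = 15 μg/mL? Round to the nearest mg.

439 mg

τ/t½ = 17/39 ≈ 0.4359, so f = (1/2)^(17/39) ≈ 0.739234.
Cmin,ss = (D/Vd)·f/(1−f), so D = Cmin,ss·Vd·(1−f)/f.
D = 15 × 83 × (1−f)/f ≈ 15 × 83 × 0.35275 ≈ 439.17 mg.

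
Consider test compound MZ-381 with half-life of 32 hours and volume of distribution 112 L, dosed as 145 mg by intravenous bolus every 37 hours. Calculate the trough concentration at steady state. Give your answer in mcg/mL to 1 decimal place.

1.1 mcg/mL

τ/t½ = 37/32 ≈ 1.1562, so fraction remaining f = (1/2)^(37/32) ≈ 0.4487.
Each bolus raises the concentration by D/Vd = 145/112 ≈ 1.295 mcg/mL.
Steady-state trough Cmin,ss = C₀·f/(1−f) ≈ 1.295 × 0.4487/0.5513 ≈ 1.054 mcg/mL.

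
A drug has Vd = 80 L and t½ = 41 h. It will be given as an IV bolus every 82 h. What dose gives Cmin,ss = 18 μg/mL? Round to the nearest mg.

4320 mg

τ/t½ = 82/41 ≈ 2, so f = (1/2)^(82/41) ≈ 0.250000.
Cmin,ss = (D/Vd)·f/(1−f), so D = Cmin,ss·Vd·(1−f)/f.
D = 18 × 80 × (1−f)/f ≈ 18 × 80 × 3.00000 ≈ 4320.00 mg.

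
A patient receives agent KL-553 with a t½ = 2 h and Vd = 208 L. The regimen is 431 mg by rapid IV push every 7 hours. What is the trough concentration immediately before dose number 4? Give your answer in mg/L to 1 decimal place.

f = (1/2)^(τ/t½) = (1/2)^(7/2) ≈ 0.0884.
C₀ = D/Vd = 431/208 ≈ 2.072 mg/L.
Before the 4th dose, 3 doses have been given. Superposition: Cmin = C₀·(f + f² + … + f^3).
≈ 2.072 × (0.0884 + 0.0078 + 0.0007) ≈ 2.072 × 0.0969 ≈ 0.201 mg/L.

0.2 mg/L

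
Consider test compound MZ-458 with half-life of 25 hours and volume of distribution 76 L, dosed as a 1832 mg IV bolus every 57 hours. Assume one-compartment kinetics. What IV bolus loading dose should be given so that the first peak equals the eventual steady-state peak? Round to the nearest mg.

2307 mg

f = (1/2)^(57/25) ≈ 0.205898; accumulation ratio R = 1/(1−f) ≈ 1.25928.
Loading dose to hit Cmax,ss on first dose: D_load = D_maint·R ≈ 1832 × 1.25928 ≈ 2307.00 mg.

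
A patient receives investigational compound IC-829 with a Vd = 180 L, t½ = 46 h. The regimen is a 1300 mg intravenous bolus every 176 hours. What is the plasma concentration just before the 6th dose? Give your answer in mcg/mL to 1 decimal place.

0.5 mcg/mL

f = (1/2)^(τ/t½) = (1/2)^(176/46) ≈ 0.0705.
C₀ = D/Vd = 1300/180 ≈ 7.222 mcg/mL.
Before the 6th dose, 5 doses have been given. Superposition: Cmin = C₀·(f + f² + … + f^5).
≈ 7.222 × (0.0705 + 0.0050 + 0.0004 + 0.0000 + 0.0000) ≈ 7.222 × 0.0759 ≈ 0.548 mcg/mL.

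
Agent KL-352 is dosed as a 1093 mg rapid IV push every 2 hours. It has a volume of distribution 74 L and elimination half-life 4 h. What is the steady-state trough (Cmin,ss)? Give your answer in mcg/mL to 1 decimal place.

35.7 mcg/mL

τ/t½ = 2/4 ≈ 0.5, so fraction remaining f = (1/2)^(2/4) ≈ 0.7071.
Accumulation ratio R = 1/(1 − f) ≈ 1/0.2929 ≈ 3.4141.
Single-dose peak C₀ = D/Vd = 1093/74 ≈ 14.770 mcg/mL.
Cmax,ss = C₀/(1 − f) ≈ 14.770/0.2929 ≈ 50.427 mcg/mL.
One interval later, Cmin,ss = Cmax,ss·e^(−kτ) ≈ 50.427 × 0.7071 ≈ 35.657 mcg/mL.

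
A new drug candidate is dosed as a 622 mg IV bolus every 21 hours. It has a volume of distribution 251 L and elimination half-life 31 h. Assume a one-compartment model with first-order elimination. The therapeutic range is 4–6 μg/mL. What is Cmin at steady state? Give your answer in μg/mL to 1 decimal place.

k = ln2/t½ = ln2/31 ≈ 0.022360 h⁻¹; fraction remaining f = e^(−kτ) = e^(−0.022360×21) ≈ 0.6253.
Single-dose peak C₀ = D/Vd = 622/251 ≈ 2.478 μg/mL.
Steady-state trough Cmin,ss = C₀·f/(1−f) ≈ 2.478 × 0.6253/0.3747 ≈ 4.135 μg/mL.
Trough 4.1 μg/mL vs MEC 4 μg/mL: adequate.

4.1 μg/mL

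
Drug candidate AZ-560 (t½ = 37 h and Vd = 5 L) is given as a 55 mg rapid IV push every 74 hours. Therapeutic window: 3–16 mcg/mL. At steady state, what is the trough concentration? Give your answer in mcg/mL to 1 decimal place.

3.7 mcg/mL

τ = 74 h = 2 half-lives, so f = (1/2)^2 = 0.25.
At steady state, R = 1/(1 − 0.25) = 4/3.
Single-dose peak C₀ = D/Vd = 55/5 = 11 mcg/mL.
Steady-state peak Cmax,ss = C₀·R = 11 × 4/3 ≈ 14.667 mcg/mL.
Steady-state trough Cmin,ss = Cmax,ss·f ≈ 14.667 × 0.25 ≈ 3.667 mcg/mL.
Trough 3.7 mcg/mL vs MEC 3 mcg/mL: adequate.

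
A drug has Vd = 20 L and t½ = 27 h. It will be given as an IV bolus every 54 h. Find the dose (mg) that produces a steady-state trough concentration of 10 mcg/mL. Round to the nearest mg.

600 mg

τ/t½ = 54/27 ≈ 2, so f = (1/2)^(54/27) ≈ 0.250000.
Cmin,ss = (D/Vd)·f/(1−f), so D = Cmin,ss·Vd·(1−f)/f.
D = 10 × 20 × (1−f)/f ≈ 10 × 20 × 3.00000 ≈ 600.00 mg.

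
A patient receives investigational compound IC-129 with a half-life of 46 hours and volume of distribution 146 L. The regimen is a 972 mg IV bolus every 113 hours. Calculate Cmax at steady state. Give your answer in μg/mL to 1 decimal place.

Over one 113-h interval, 113/46 ≈ 2.4565 half-lives elapse, leaving f ≈ 0.1822 of each dose.
Accumulation ratio R = 1/(1 − f) ≈ 1/0.8178 ≈ 1.2228.
Each bolus raises the concentration by D/Vd = 972/146 ≈ 6.658 μg/mL.
Steady-state peak Cmax,ss = C₀·R ≈ 6.658 × 1.2228 ≈ 8.141 μg/mL.

8.1 μg/mL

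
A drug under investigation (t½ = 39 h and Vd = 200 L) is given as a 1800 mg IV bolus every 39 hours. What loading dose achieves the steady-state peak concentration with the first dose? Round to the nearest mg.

3600 mg

f = (1/2)^(39/39) ≈ 0.500000; accumulation ratio R = 1/(1−f) ≈ 2.00000.
Loading dose to hit Cmax,ss on first dose: D_load = D_maint·R ≈ 1800 × 2.00000 ≈ 3600.00 mg.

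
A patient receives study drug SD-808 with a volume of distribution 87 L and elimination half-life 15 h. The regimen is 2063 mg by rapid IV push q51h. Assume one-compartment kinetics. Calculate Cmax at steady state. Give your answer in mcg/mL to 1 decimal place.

Over one 51-h interval, 51/15 ≈ 3.4 half-lives elapse, leaving f ≈ 0.0947 of each dose.
Accumulation ratio R = 1/(1 − f) ≈ 1/0.9053 ≈ 1.1046.
Single-dose peak C₀ = D/Vd = 2063/87 ≈ 23.713 mcg/mL.
Steady-state peak Cmax,ss = C₀·R ≈ 23.713 × 1.1046 ≈ 26.193 mcg/mL.

26.2 mcg/mL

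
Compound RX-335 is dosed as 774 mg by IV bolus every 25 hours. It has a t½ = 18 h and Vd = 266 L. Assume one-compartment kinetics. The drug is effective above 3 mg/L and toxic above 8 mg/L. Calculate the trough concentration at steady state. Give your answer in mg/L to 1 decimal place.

k = ln2/t½ = ln2/18 ≈ 0.038508 h⁻¹; fraction remaining f = e^(−kτ) = e^(−0.038508×25) ≈ 0.3819.
Each bolus raises the concentration by D/Vd = 774/266 ≈ 2.910 mg/L.
Steady-state trough Cmin,ss = C₀·f/(1−f) ≈ 2.910 × 0.3819/0.6181 ≈ 1.798 mg/L.
Trough 1.8 mg/L vs MEC 3 mg/L: subtherapeutic.

1.8 mg/L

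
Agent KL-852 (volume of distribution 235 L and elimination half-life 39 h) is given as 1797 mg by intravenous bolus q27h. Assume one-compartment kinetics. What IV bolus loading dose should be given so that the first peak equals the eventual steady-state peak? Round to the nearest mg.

f = (1/2)^(27/39) ≈ 0.618863; accumulation ratio R = 1/(1−f) ≈ 2.62373.
Loading dose to hit Cmax,ss on first dose: D_load = D_maint·R ≈ 1797 × 2.62373 ≈ 4714.84 mg.

4715 mg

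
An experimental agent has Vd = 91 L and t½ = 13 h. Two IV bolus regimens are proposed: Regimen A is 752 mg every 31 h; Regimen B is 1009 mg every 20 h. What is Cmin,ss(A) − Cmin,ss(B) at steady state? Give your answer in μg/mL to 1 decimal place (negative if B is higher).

-3.9 μg/mL

Regimen A: f = (1/2)^(31/13) ≈ 0.1915; Cmin,ss = (752/91)·f/(1−f) ≈ 1.957 μg/mL.
Regimen B: f = (1/2)^(20/13) ≈ 0.3443; Cmin,ss = (1009/91)·f/(1−f) ≈ 5.822 μg/mL.
Difference ≈ 1.957 − 5.822 ≈ -3.865 μg/mL.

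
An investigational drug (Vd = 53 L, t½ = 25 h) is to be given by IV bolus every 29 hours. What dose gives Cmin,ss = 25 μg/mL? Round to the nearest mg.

1636 mg

τ/t½ = 29/25 ≈ 1.16, so f = (1/2)^(29/25) ≈ 0.447513.
Cmin,ss = (D/Vd)·f/(1−f), so D = Cmin,ss·Vd·(1−f)/f.
D = 25 × 53 × (1−f)/f ≈ 25 × 53 × 1.23457 ≈ 1635.81 mg.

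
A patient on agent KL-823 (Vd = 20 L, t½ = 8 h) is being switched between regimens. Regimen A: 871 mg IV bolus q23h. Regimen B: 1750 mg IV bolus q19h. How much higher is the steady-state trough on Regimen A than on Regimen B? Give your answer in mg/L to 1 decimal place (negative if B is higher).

Regimen A: f = (1/2)^(23/8) ≈ 0.1363; Cmin,ss = (871/20)·f/(1−f) ≈ 6.873 mg/L.
Regimen B: f = (1/2)^(19/8) ≈ 0.1928; Cmin,ss = (1750/20)·f/(1−f) ≈ 20.899 mg/L.
Difference ≈ 6.873 − 20.899 ≈ -14.026 mg/L.

-14.0 mg/L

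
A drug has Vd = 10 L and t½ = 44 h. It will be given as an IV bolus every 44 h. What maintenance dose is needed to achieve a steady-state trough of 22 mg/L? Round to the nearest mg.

τ/t½ = 44/44 ≈ 1, so f = (1/2)^(44/44) ≈ 0.500000.
Cmin,ss = (D/Vd)·f/(1−f), so D = Cmin,ss·Vd·(1−f)/f.
D = 22 × 10 × (1−f)/f ≈ 22 × 10 × 1.00000 ≈ 220.00 mg.

220 mg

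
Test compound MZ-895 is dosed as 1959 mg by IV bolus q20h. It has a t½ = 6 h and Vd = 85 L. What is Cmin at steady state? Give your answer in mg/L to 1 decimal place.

k = ln2/t½ = ln2/6 ≈ 0.115525 h⁻¹; fraction remaining f = e^(−kτ) = e^(−0.115525×20) ≈ 0.0992.
Accumulation ratio R = 1/(1 − f) ≈ 1/0.9008 ≈ 1.1101.
Each bolus raises the concentration by D/Vd = 1959/85 ≈ 23.047 mg/L.
Cmax,ss = C₀/(1 − f) ≈ 23.047/0.9008 ≈ 25.585 mg/L.
One interval later, Cmin,ss = Cmax,ss·e^(−kτ) ≈ 25.585 × 0.0992 ≈ 2.538 mg/L.

2.5 mg/L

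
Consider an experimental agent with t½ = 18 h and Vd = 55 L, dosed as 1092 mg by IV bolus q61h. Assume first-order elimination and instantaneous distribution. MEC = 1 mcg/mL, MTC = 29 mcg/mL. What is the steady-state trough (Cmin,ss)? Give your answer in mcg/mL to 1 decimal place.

Over one 61-h interval, 61/18 ≈ 3.3889 half-lives elapse, leaving f ≈ 0.0955 of each dose.
Each bolus raises the concentration by D/Vd = 1092/55 ≈ 19.855 mcg/mL.
Steady-state trough Cmin,ss = C₀·f/(1−f) ≈ 19.855 × 0.0955/0.9045 ≈ 2.096 mcg/mL.
Trough 2.1 mcg/mL vs MEC 1 mcg/mL: adequate.

2.1 mcg/mL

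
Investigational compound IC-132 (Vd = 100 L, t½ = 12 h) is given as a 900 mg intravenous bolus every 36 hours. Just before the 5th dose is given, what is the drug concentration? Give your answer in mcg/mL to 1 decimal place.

1.3 mcg/mL

f = (1/2)^(τ/t½) = (1/2)^(36/12) ≈ 0.1250.
C₀ = D/Vd = 900/100 ≈ 9.000 mcg/mL.
Before the 5th dose, 4 doses have been given. Superposition: Cmin = C₀·(f + f² + … + f^4).
≈ 9.000 × (0.1250 + 0.0156 + 0.0020 + 0.0002) ≈ 9.000 × 0.1428 ≈ 1.285 mcg/mL.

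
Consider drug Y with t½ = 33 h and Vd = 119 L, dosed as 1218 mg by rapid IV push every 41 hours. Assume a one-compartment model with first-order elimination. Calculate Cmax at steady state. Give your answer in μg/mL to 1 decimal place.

k = ln2/t½ = ln2/33 ≈ 0.021004 h⁻¹; fraction remaining f = e^(−kτ) = e^(−0.021004×41) ≈ 0.4227.
At steady state, accumulation factor R = 1/(1 − e^(−kτ)) ≈ 1.7322.
Each bolus raises the concentration by D/Vd = 1218/119 ≈ 10.235 μg/mL.
Steady-state peak Cmax,ss = C₀·R ≈ 10.235 × 1.7322 ≈ 17.729 μg/mL.

17.7 μg/mL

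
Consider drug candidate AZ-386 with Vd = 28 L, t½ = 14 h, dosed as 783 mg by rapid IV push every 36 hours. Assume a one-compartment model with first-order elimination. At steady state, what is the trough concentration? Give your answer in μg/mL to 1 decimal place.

τ/t½ = 36/14 ≈ 2.5714, so fraction remaining f = (1/2)^(36/14) ≈ 0.1682.
Accumulation ratio R = 1/(1 − f) ≈ 1/0.8318 ≈ 1.2022.
Single-dose peak C₀ = D/Vd = 783/28 ≈ 27.964 μg/mL.
Cmax,ss = C₀/(1 − f) ≈ 27.964/0.8318 ≈ 33.619 μg/mL.
One interval later, Cmin,ss = Cmax,ss·e^(−kτ) ≈ 33.619 × 0.1682 ≈ 5.655 μg/mL.

5.7 μg/mL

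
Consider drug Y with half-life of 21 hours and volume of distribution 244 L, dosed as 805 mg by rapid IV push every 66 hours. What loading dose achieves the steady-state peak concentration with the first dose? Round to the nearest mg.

908 mg

f = (1/2)^(66/21) ≈ 0.113215; accumulation ratio R = 1/(1−f) ≈ 1.12767.
Loading dose to hit Cmax,ss on first dose: D_load = D_maint·R ≈ 805 × 1.12767 ≈ 907.77 mg.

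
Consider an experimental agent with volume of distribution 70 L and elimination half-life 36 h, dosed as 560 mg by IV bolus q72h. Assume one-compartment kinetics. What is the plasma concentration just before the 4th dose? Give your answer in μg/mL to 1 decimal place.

f = (1/2)^(τ/t½) = (1/2)^(72/36) ≈ 0.2500.
C₀ = D/Vd = 560/70 ≈ 8.000 μg/mL.
Before the 4th dose, 3 doses have been given. Superposition: Cmin = C₀·(f + f² + … + f^3).
≈ 8.000 × (0.2500 + 0.0625 + 0.0156) ≈ 8.000 × 0.3281 ≈ 2.625 μg/mL.

2.6 μg/mL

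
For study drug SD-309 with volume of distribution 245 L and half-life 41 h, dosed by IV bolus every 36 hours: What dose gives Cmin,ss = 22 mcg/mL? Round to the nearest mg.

τ/t½ = 36/41 ≈ 0.87805, so f = (1/2)^(36/41) ≈ 0.544103.
Cmin,ss = (D/Vd)·f/(1−f), so D = Cmin,ss·Vd·(1−f)/f.
D = 22 × 245 × (1−f)/f ≈ 22 × 245 × 0.83789 ≈ 4516.23 mg.

4516 mg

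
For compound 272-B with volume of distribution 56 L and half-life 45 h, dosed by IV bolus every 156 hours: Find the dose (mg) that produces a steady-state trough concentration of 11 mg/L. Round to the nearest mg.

τ/t½ = 156/45 ≈ 3.4667, so f = (1/2)^(156/45) ≈ 0.090454.
Cmin,ss = (D/Vd)·f/(1−f), so D = Cmin,ss·Vd·(1−f)/f.
D = 11 × 56 × (1−f)/f ≈ 11 × 56 × 10.05534 ≈ 6194.09 mg.

6194 mg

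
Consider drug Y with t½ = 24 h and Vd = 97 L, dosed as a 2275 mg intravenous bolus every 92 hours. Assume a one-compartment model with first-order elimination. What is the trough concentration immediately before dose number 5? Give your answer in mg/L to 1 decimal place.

f = (1/2)^(τ/t½) = (1/2)^(92/24) ≈ 0.0702.
C₀ = D/Vd = 2275/97 ≈ 23.454 mg/L.
Before the 5th dose, 4 doses have been given. Superposition: Cmin = C₀·(f + f² + … + f^4).
≈ 23.454 × (0.0702 + 0.0049 + 0.0003 + 0.0000) ≈ 23.454 × 0.0754 ≈ 1.768 mg/L.

1.8 mg/L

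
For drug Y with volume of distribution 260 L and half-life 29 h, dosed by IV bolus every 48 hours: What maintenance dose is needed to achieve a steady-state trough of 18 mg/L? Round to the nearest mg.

10060 mg

τ/t½ = 48/29 ≈ 1.6552, so f = (1/2)^(48/29) ≈ 0.317500.
Cmin,ss = (D/Vd)·f/(1−f), so D = Cmin,ss·Vd·(1−f)/f.
D = 18 × 260 × (1−f)/f ≈ 18 × 260 × 2.14961 ≈ 10060.17 mg.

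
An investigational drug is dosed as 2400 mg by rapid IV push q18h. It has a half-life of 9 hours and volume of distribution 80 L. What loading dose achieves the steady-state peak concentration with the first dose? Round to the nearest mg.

f = (1/2)^(18/9) ≈ 0.250000; accumulation ratio R = 1/(1−f) ≈ 1.33333.
Loading dose to hit Cmax,ss on first dose: D_load = D_maint·R ≈ 2400 × 1.33333 ≈ 3199.99 mg.

3200 mg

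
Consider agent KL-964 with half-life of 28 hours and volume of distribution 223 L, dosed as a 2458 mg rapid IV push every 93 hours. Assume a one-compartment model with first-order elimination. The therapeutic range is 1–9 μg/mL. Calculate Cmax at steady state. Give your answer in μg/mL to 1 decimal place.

k = ln2/t½ = ln2/28 ≈ 0.024755 h⁻¹; fraction remaining f = e^(−kτ) = e^(−0.024755×93) ≈ 0.1000.
At steady state, accumulation factor R = 1/(1 − e^(−kτ)) ≈ 1.1111.
Each bolus raises the concentration by D/Vd = 2458/223 ≈ 11.022 μg/mL.
Steady-state peak Cmax,ss = C₀·R ≈ 11.022 × 1.1111 ≈ 12.247 μg/mL.
Peak 12.2 μg/mL vs MTC 9 μg/mL: exceeds toxic threshold.

12.2 μg/mL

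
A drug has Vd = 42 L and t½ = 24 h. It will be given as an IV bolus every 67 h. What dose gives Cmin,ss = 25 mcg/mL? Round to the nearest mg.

6221 mg

τ/t½ = 67/24 ≈ 2.7917, so f = (1/2)^(67/24) ≈ 0.144419.
Cmin,ss = (D/Vd)·f/(1−f), so D = Cmin,ss·Vd·(1−f)/f.
D = 25 × 42 × (1−f)/f ≈ 25 × 42 × 5.92430 ≈ 6220.51 mg.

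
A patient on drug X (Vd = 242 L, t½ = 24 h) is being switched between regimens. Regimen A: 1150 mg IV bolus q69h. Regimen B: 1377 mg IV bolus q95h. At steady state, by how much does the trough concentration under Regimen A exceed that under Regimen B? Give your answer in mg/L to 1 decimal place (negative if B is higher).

Regimen A: f = (1/2)^(69/24) ≈ 0.1363; Cmin,ss = (1150/242)·f/(1−f) ≈ 0.750 mg/L.
Regimen B: f = (1/2)^(95/24) ≈ 0.0643; Cmin,ss = (1377/242)·f/(1−f) ≈ 0.391 mg/L.
Difference ≈ 0.750 − 0.391 ≈ 0.359 mg/L.

0.4 mg/L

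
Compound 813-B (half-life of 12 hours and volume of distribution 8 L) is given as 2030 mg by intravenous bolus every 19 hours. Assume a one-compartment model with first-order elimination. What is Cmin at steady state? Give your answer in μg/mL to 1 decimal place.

Over one 19-h interval, 19/12 ≈ 1.5833 half-lives elapse, leaving f ≈ 0.3337 of each dose.
Each bolus raises the concentration by D/Vd = 2030/8 ≈ 253.750 μg/mL.
Steady-state trough Cmin,ss = C₀·f/(1−f) ≈ 253.750 × 0.3337/0.6663 ≈ 127.084 μg/mL.

127.1 μg/mL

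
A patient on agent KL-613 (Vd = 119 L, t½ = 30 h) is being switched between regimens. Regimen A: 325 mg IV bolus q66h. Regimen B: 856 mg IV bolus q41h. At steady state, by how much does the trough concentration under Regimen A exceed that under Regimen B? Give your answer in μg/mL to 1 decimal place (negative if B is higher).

-3.8 μg/mL

Regimen A: f = (1/2)^(66/30) ≈ 0.2176; Cmin,ss = (325/119)·f/(1−f) ≈ 0.760 μg/mL.
Regimen B: f = (1/2)^(41/30) ≈ 0.3878; Cmin,ss = (856/119)·f/(1−f) ≈ 4.557 μg/mL.
Difference ≈ 0.760 − 4.557 ≈ -3.797 μg/mL.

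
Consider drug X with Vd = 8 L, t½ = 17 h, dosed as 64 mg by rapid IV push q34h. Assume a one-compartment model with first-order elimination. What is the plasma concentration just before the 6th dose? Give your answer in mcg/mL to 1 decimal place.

f = (1/2)^(τ/t½) = (1/2)^(34/17) ≈ 0.2500.
C₀ = D/Vd = 64/8 ≈ 8.000 mcg/mL.
Before the 6th dose, 5 doses have been given. Superposition: Cmin = C₀·(f + f² + … + f^5).
≈ 8.000 × (0.2500 + 0.0625 + 0.0156 + 0.0039 + 0.0010) ≈ 8.000 × 0.3330 ≈ 2.664 mcg/mL.

2.7 mcg/mL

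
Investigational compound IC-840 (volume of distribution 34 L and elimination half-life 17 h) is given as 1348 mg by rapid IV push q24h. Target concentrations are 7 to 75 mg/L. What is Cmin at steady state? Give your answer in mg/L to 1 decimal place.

τ/t½ = 24/17 ≈ 1.4118, so fraction remaining f = (1/2)^(24/17) ≈ 0.3759.
Single-dose peak C₀ = D/Vd = 1348/34 ≈ 39.647 mg/L.
Steady-state trough Cmin,ss = C₀·f/(1−f) ≈ 39.647 × 0.3759/0.6241 ≈ 23.880 mg/L.
Trough 23.9 mg/L vs MEC 7 mg/L: adequate.

23.9 mg/L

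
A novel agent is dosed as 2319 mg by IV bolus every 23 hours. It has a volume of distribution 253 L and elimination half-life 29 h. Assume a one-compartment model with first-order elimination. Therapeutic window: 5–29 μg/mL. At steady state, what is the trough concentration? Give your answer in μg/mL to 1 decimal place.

Over one 23-h interval, 23/29 ≈ 0.7931 half-lives elapse, leaving f ≈ 0.5771 of each dose.
Accumulation ratio R = 1/(1 − f) ≈ 1/0.4229 ≈ 2.3646.
Each bolus raises the concentration by D/Vd = 2319/253 ≈ 9.166 μg/mL.
Steady-state peak Cmax,ss = C₀·R ≈ 9.166 × 2.3646 ≈ 21.674 μg/mL.
One interval later, Cmin,ss = Cmax,ss·e^(−kτ) ≈ 21.674 × 0.5771 ≈ 12.508 μg/mL.
Trough 12.5 μg/mL vs MEC 5 μg/mL: adequate.

12.5 μg/mL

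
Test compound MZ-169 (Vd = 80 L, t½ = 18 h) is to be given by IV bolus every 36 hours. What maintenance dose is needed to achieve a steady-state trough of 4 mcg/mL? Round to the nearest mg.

τ/t½ = 36/18 ≈ 2, so f = (1/2)^(36/18) ≈ 0.250000.
Cmin,ss = (D/Vd)·f/(1−f), so D = Cmin,ss·Vd·(1−f)/f.
D = 4 × 80 × (1−f)/f ≈ 4 × 80 × 3.00000 ≈ 960.00 mg.

960 mg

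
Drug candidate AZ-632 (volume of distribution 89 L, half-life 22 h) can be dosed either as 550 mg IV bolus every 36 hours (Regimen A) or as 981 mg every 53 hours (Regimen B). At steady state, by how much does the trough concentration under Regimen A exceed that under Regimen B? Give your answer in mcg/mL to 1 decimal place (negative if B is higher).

Regimen A: f = (1/2)^(36/22) ≈ 0.3217; Cmin,ss = (550/89)·f/(1−f) ≈ 2.931 mcg/mL.
Regimen B: f = (1/2)^(53/22) ≈ 0.1883; Cmin,ss = (981/89)·f/(1−f) ≈ 2.557 mcg/mL.
Difference ≈ 2.931 − 2.557 ≈ 0.374 mcg/mL.

0.4 mcg/mL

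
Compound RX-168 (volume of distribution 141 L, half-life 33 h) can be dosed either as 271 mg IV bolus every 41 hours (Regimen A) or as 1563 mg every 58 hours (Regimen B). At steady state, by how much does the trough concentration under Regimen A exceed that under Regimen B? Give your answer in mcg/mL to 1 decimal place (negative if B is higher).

Regimen A: f = (1/2)^(41/33) ≈ 0.4227; Cmin,ss = (271/141)·f/(1−f) ≈ 1.407 mcg/mL.
Regimen B: f = (1/2)^(58/33) ≈ 0.2957; Cmin,ss = (1563/141)·f/(1−f) ≈ 4.654 mcg/mL.
Difference ≈ 1.407 − 4.654 ≈ -3.247 mcg/mL.

-3.2 mcg/mL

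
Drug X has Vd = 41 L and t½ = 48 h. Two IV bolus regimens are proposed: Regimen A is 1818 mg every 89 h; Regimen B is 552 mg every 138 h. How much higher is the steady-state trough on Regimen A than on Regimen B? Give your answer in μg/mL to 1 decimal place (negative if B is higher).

14.8 μg/mL

Regimen A: f = (1/2)^(89/48) ≈ 0.2766; Cmin,ss = (1818/41)·f/(1−f) ≈ 16.954 μg/mL.
Regimen B: f = (1/2)^(138/48) ≈ 0.1363; Cmin,ss = (552/41)·f/(1−f) ≈ 2.125 μg/mL.
Difference ≈ 16.954 − 2.125 ≈ 14.829 μg/mL.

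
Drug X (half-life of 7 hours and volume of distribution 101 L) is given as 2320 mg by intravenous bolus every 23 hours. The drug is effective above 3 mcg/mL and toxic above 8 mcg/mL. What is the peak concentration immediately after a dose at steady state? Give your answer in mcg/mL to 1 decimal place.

k = ln2/t½ = ln2/7 ≈ 0.099021 h⁻¹; fraction remaining f = e^(−kτ) = e^(−0.099021×23) ≈ 0.1025.
At steady state, accumulation factor R = 1/(1 − e^(−kτ)) ≈ 1.1142.
Single-dose peak C₀ = D/Vd = 2320/101 ≈ 22.970 mcg/mL.
Steady-state peak Cmax,ss = C₀·R ≈ 22.970 × 1.1142 ≈ 25.593 mcg/mL.
Peak 25.6 mcg/mL vs MTC 8 mcg/mL: exceeds toxic threshold.

25.6 mcg/mL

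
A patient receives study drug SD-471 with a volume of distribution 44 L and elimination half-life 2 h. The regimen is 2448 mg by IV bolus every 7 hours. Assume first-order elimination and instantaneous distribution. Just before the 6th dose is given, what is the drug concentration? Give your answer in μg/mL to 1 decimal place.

5.4 μg/mL

f = (1/2)^(τ/t½) = (1/2)^(7/2) ≈ 0.0884.
C₀ = D/Vd = 2448/44 ≈ 55.636 μg/mL.
Before the 6th dose, 5 doses have been given. Superposition: Cmin = C₀·(f + f² + … + f^5).
≈ 55.636 × (0.0884 + 0.0078 + 0.0007 + 0.0001 + 0.0000) ≈ 55.636 × 0.0970 ≈ 5.397 μg/mL.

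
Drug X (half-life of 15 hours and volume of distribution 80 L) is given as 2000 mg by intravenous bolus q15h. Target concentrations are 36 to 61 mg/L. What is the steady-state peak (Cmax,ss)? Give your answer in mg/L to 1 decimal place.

The dosing interval is 1 half-life, so f = 2^(−1) = 0.5.
At steady state, R = 1/(1 − 0.5) = 2/1.
Single-dose peak C₀ = D/Vd = 2000/80 = 25 mg/L.
Steady-state peak Cmax,ss = C₀·R = 25 × 2/1 ≈ 50.000 mg/L.
Peak 50.0 mg/L vs MTC 61 mg/L: below toxic threshold.

50.0 mg/L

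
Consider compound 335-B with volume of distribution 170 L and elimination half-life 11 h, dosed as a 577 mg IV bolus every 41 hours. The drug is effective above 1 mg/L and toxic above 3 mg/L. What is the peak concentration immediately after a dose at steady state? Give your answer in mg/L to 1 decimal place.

3.7 mg/L

τ/t½ = 41/11 ≈ 3.7273, so fraction remaining f = (1/2)^(41/11) ≈ 0.0755.
Accumulation ratio R = 1/(1 − f) ≈ 1/0.9245 ≈ 1.0817.
Single-dose peak C₀ = D/Vd = 577/170 ≈ 3.394 mg/L.
Steady-state peak Cmax,ss = C₀·R ≈ 3.394 × 1.0817 ≈ 3.671 mg/L.
Peak 3.7 mg/L vs MTC 3 mg/L: exceeds toxic threshold.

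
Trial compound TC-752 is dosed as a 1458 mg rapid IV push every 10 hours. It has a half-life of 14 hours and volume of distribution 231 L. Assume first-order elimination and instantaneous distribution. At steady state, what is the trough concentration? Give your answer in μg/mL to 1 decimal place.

k = ln2/t½ = ln2/14 ≈ 0.049511 h⁻¹; fraction remaining f = e^(−kτ) = e^(−0.049511×10) ≈ 0.6095.
At steady state, accumulation factor R = 1/(1 − e^(−kτ)) ≈ 2.5608.
Single-dose peak C₀ = D/Vd = 1458/231 ≈ 6.312 μg/mL.
Steady-state peak Cmax,ss = C₀·R ≈ 6.312 × 2.5608 ≈ 16.164 μg/mL.
One interval later, Cmin,ss = Cmax,ss·e^(−kτ) ≈ 16.164 × 0.6095 ≈ 9.852 μg/mL.

9.9 μg/mL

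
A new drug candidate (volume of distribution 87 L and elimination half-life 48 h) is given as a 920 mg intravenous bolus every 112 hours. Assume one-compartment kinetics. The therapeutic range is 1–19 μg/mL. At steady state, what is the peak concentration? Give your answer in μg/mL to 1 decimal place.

13.2 μg/mL

Over one 112-h interval, 112/48 ≈ 2.3333 half-lives elapse, leaving f ≈ 0.1984 of each dose.
At steady state, accumulation factor R = 1/(1 − e^(−kτ)) ≈ 1.2475.
Each bolus raises the concentration by D/Vd = 920/87 ≈ 10.575 μg/mL.
Cmax,ss = C₀/(1 − f) ≈ 10.575/0.8016 ≈ 13.192 μg/mL.
Peak 13.2 μg/mL vs MTC 19 μg/mL: below toxic threshold.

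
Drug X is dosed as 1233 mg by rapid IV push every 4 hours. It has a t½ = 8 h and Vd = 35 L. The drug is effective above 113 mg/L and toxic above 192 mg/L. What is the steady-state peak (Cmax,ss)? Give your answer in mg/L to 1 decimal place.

Over one 4-h interval, 4/8 ≈ 0.5 half-lives elapse, leaving f ≈ 0.7071 of each dose.
At steady state, accumulation factor R = 1/(1 − e^(−kτ)) ≈ 3.4141.
Single-dose peak C₀ = D/Vd = 1233/35 ≈ 35.229 mg/L.
Steady-state peak Cmax,ss = C₀·R ≈ 35.229 × 3.4141 ≈ 120.275 mg/L.
Peak 120.3 mg/L vs MTC 192 mg/L: below toxic threshold.

120.3 mg/L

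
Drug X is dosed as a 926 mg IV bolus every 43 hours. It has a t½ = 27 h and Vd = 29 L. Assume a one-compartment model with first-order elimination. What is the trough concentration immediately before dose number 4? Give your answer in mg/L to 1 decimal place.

15.3 mg/L

f = (1/2)^(τ/t½) = (1/2)^(43/27) ≈ 0.3316.
C₀ = D/Vd = 926/29 ≈ 31.931 mg/L.
Before the 4th dose, 3 doses have been given. Superposition: Cmin = C₀·(f + f² + … + f^3).
≈ 31.931 × (0.3316 + 0.1100 + 0.0365) ≈ 31.931 × 0.4781 ≈ 15.266 mg/L.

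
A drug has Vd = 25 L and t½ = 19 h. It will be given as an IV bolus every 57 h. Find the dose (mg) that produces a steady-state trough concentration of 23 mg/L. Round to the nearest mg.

4025 mg

τ/t½ = 57/19 ≈ 3, so f = (1/2)^(57/19) ≈ 0.125000.
Cmin,ss = (D/Vd)·f/(1−f), so D = Cmin,ss·Vd·(1−f)/f.
D = 23 × 25 × (1−f)/f ≈ 23 × 25 × 7.00000 ≈ 4025.00 mg.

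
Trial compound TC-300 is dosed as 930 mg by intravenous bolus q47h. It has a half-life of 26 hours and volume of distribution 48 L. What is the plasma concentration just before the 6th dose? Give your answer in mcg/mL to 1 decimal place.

7.7 mcg/mL

f = (1/2)^(τ/t½) = (1/2)^(47/26) ≈ 0.2856.
C₀ = D/Vd = 930/48 ≈ 19.375 mcg/mL.
Before the 6th dose, 5 doses have been given. Superposition: Cmin = C₀·(f + f² + … + f^5).
≈ 19.375 × (0.2856 + 0.0816 + 0.0233 + 0.0067 + 0.0019) ≈ 19.375 × 0.3991 ≈ 7.733 mcg/mL.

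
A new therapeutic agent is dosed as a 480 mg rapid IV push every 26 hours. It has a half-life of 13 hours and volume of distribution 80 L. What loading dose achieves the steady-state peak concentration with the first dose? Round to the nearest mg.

640 mg

f = (1/2)^(26/13) ≈ 0.250000; accumulation ratio R = 1/(1−f) ≈ 1.33333.
Loading dose to hit Cmax,ss on first dose: D_load = D_maint·R ≈ 480 × 1.33333 ≈ 640.00 mg.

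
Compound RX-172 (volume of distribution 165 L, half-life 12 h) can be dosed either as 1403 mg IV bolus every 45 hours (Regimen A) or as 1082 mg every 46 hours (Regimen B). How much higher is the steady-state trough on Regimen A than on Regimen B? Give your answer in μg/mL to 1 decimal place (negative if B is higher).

0.2 μg/mL

Regimen A: f = (1/2)^(45/12) ≈ 0.0743; Cmin,ss = (1403/165)·f/(1−f) ≈ 0.682 μg/mL.
Regimen B: f = (1/2)^(46/12) ≈ 0.0702; Cmin,ss = (1082/165)·f/(1−f) ≈ 0.495 μg/mL.
Difference ≈ 0.682 − 0.495 ≈ 0.187 μg/mL.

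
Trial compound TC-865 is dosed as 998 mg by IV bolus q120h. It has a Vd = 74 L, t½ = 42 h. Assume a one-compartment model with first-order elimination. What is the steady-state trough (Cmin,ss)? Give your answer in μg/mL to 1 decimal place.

2.2 μg/mL

Over one 120-h interval, 120/42 ≈ 2.8571 half-lives elapse, leaving f ≈ 0.1380 of each dose.
At steady state, accumulation factor R = 1/(1 − e^(−kτ)) ≈ 1.1601.
Single-dose peak C₀ = D/Vd = 998/74 ≈ 13.486 μg/mL.
Steady-state peak Cmax,ss = C₀·R ≈ 13.486 × 1.1601 ≈ 15.645 μg/mL.
Steady-state trough Cmin,ss = Cmax,ss·f ≈ 15.645 × 0.1380 ≈ 2.159 μg/mL.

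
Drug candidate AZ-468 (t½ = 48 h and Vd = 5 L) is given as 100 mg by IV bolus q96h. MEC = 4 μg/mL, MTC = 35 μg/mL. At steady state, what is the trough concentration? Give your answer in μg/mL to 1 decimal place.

6.7 μg/mL

τ = 96 h = 2 half-lives, so f = (1/2)^2 = 0.25.
Accumulation ratio R = 1/(1 − f) = 1/0.75 = 4/3.
Single-dose peak C₀ = D/Vd = 100/5 = 20 μg/mL.
Steady-state peak Cmax,ss = C₀·R = 20 × 4/3 ≈ 26.667 μg/mL.
Steady-state trough Cmin,ss = Cmax,ss·f ≈ 26.667 × 0.25 ≈ 6.667 μg/mL.
Trough 6.7 μg/mL vs MEC 4 μg/mL: adequate.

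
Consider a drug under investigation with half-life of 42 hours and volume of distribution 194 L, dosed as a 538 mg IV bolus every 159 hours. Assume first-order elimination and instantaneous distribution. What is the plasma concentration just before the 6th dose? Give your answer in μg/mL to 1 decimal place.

0.2 μg/mL

f = (1/2)^(τ/t½) = (1/2)^(159/42) ≈ 0.0725.
C₀ = D/Vd = 538/194 ≈ 2.773 μg/mL.
Before the 6th dose, 5 doses have been given. Superposition: Cmin = C₀·(f + f² + … + f^5).
≈ 2.773 × (0.0725 + 0.0053 + 0.0004 + 0.0000 + 0.0000) ≈ 2.773 × 0.0782 ≈ 0.217 μg/mL.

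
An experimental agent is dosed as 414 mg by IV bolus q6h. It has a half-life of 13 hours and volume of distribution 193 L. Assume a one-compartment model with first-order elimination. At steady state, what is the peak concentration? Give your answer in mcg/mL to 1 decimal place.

Over one 6-h interval, 6/13 ≈ 0.46154 half-lives elapse, leaving f ≈ 0.7262 of each dose.
Accumulation ratio R = 1/(1 − f) ≈ 1/0.2738 ≈ 3.6523.
Single-dose peak C₀ = D/Vd = 414/193 ≈ 2.145 mcg/mL.
Steady-state peak Cmax,ss = C₀·R ≈ 2.145 × 3.6523 ≈ 7.834 mcg/mL.

7.8 mcg/mL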